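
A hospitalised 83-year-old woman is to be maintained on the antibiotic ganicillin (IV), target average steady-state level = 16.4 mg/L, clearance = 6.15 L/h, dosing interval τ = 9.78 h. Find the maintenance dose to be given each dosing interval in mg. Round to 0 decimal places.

At steady state, Dose/τ = Css × CL.
Dose = Css × CL × τ = 16.4 × 6.150 × 9.78 = 986.4 mg

986 mg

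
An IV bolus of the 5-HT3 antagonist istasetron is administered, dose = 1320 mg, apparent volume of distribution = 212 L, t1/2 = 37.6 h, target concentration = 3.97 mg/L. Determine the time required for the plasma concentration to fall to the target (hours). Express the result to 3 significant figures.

24.4 h

C₀ = Dose / Vd = 1320 / 212 = 6.226 mg/L
k = ln2 / t½ = 0.693147 / 37.6 = 0.01843 h⁻¹
t = ln(C₀ / C) / k = ln(6.226 / 3.97) / 0.01843
  = ln(1.568) / 0.01843 = 0.4498 / 0.01843 = 24.41 h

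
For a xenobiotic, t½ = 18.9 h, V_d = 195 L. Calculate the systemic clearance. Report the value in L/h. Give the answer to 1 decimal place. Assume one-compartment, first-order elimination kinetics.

k = ln2 / t½ = 0.693147 / 18.9 = 0.03667 h⁻¹
CL = k × Vd = 0.03667 × 195 = 7.151 L/h

7.2 L/h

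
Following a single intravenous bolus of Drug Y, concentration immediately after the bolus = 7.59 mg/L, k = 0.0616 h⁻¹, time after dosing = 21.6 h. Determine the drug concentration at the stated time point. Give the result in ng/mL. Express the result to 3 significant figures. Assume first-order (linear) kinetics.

2010 ng/mL

C = C₀ · e^(−k·t) = 7.590 × e^(−0.06160 × 21.6)
  = 7.590 × 0.2643 = 2.006 mg/L
Convert: 2.006 mg/L × 1000 = 2006 ng/mL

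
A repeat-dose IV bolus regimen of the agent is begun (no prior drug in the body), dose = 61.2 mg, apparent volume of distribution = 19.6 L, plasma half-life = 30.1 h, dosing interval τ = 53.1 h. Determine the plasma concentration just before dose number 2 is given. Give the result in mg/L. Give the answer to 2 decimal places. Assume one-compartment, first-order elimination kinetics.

C₀ per dose = Dose / Vd = 61.2 / 19.6 = 3.122 mg/L
k = ln2 / t½ = 0.693147 / 30.1 = 0.02303 h⁻¹
Fraction remaining after one interval: r = e^(−kτ) = e^(−0.02303 × 53.1) = 0.2944
Before dose 2, 1 dose has been given (aged 1τ).
C_trough = C₀ × r = 3.122 × 0.2944 = 0.9191 mg/L

0.92 mg/L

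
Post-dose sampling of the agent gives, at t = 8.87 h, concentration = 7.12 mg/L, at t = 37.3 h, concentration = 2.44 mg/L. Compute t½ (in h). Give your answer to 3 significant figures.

18.4 h

k = ln(C₁/C₂) / (t₂ − t₁) = ln(7.12/2.44) / (37.3 − 8.87)
  = 1.071 / 28.43 = 0.03767 h⁻¹
t½ = ln2 / k = 0.693147 / 0.03767 = 18.40 h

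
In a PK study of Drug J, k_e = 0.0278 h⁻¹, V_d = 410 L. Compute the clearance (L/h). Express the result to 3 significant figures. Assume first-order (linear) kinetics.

CL = k × Vd = 0.0278 × 410 = 11.40 L/h

11.4 L/h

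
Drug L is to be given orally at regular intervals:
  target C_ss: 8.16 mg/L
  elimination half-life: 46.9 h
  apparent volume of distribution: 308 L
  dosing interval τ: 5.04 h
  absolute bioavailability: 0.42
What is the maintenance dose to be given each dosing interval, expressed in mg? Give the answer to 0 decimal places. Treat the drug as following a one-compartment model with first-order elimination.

k = ln2 / t½ = 0.693147 / 46.9 = 0.01478 h⁻¹
CL = k × Vd = 0.01478 × 308 = 4.552 L/h
At steady state, F × (Dose/τ) = Css × CL.
Dose = Css × CL × τ / F = 8.16 × 4.552 × 5.04 / 0.42 = 445.7 mg

446 mg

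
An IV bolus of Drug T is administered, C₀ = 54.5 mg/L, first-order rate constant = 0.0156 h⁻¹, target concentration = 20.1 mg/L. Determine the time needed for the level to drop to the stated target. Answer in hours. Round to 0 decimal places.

64 h

t = ln(C₀ / C) / k = ln(54.50 / 20.1) / 0.01560
  = ln(2.711) / 0.01560 = 0.9973 / 0.01560 = 63.93 h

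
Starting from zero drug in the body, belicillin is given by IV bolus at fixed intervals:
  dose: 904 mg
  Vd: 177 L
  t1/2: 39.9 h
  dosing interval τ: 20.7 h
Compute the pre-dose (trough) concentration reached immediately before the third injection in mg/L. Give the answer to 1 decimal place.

C₀ per dose = Dose / Vd = 904 / 177 = 5.107 mg/L
k = ln2 / t½ = 0.693147 / 39.9 = 0.01737 h⁻¹
Fraction remaining after one interval: r = e^(−kτ) = e^(−0.01737 × 20.7) = 0.6980
Before dose 3, 2 doses have been given (aged 1τ, 2τ).
C_trough = C₀ × (r + r²) = 5.107 × (0.6980 + 0.4872) = 6.053 mg/L

6.1 mg/L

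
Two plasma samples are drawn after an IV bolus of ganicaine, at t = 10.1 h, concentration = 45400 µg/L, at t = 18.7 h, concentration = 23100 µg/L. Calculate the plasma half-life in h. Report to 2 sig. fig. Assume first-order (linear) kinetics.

k = ln(C₁/C₂) / (t₂ − t₁) = ln(45400/23100) / (18.7 − 10.1)
  = 0.6757 / 8.600 = 0.07857 h⁻¹
t½ = ln2 / k = 0.693147 / 0.07857 = 8.822 h

8.8 h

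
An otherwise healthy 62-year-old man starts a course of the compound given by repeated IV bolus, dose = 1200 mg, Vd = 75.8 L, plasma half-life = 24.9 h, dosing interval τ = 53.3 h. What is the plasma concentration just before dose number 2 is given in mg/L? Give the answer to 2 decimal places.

C₀ per dose = Dose / Vd = 1200 / 75.8 = 15.83 mg/L
k = ln2 / t½ = 0.693147 / 24.9 = 0.02784 h⁻¹
Fraction remaining after one interval: r = e^(−kτ) = e^(−0.02784 × 53.3) = 0.2268
Before dose 2, 1 dose has been given (aged 1τ).
C_trough = C₀ × r = 15.83 × 0.2268 = 3.590 mg/L

3.59 mg/L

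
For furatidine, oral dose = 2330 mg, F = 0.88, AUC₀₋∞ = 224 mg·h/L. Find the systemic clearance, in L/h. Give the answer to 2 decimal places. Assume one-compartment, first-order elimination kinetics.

9.15 L/h

CL = F·Dose / AUC = 0.88 × 2330 / 224 = 9.154 L/h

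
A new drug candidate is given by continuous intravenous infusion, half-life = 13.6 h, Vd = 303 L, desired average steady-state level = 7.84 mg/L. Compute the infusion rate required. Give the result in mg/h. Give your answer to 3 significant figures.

k = ln2 / t½ = 0.693147 / 13.6 = 0.05097 h⁻¹
CL = k × Vd = 0.05097 × 303 = 15.44 L/h
At steady state, infusion rate R₀ = Css × CL = 7.84 × 15.44 = 121.0 mg/h

121 mg/h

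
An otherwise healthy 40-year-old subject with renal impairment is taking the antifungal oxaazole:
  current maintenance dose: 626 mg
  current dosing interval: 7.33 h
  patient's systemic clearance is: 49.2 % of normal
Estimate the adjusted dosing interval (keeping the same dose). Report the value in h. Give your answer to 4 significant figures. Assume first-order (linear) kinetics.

To keep the same average steady-state level, dosing rate must scale with clearance.
CL ratio = 49.2 / 100 = 0.4920
New interval (same dose) = 7.33 / 0.4920 = 14.90 h

14.90 h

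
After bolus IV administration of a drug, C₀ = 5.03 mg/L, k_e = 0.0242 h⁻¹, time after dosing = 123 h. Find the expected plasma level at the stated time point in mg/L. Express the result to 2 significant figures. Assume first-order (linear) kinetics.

C = C₀ · e^(−k·t) = 5.030 × e^(−0.02420 × 123)
  = 5.030 × 0.05097 = 0.2564 mg/L

0.26 mg/L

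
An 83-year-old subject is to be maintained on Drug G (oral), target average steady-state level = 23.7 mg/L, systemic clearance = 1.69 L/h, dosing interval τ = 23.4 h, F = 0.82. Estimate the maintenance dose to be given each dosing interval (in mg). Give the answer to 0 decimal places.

At steady state, F × (Dose/τ) = Css × CL.
Dose = Css × CL × τ / F = 23.7 × 1.690 × 23.4 / 0.82 = 1143 mg

1143 mg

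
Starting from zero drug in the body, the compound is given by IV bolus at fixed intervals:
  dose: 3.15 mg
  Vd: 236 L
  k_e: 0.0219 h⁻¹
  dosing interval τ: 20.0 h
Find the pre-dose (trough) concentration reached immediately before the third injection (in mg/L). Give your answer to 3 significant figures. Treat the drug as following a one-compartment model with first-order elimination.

C₀ per dose = Dose / Vd = 3.15 / 236 = 0.01335 mg/L
Fraction remaining after one interval: r = e^(−kτ) = e^(−0.02190 × 20.0) = 0.6453
Before dose 3, 2 doses have been given (aged 1τ, 2τ).
C_trough = C₀ × (r + r²) = 0.01335 × (0.6453 + 0.4164) = 0.01417 mg/L

0.0142 mg/L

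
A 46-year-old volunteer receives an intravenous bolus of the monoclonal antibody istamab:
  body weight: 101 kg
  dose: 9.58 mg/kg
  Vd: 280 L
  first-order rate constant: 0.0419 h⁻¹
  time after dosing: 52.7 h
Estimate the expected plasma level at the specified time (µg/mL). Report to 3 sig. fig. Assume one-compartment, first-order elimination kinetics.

Total dose = 9.58 × 101 = 967.6 mg
C₀ = Dose / Vd = 967.6 / 280 = 3.456 mg/L
C = C₀ · e^(−k·t) = 3.456 × e^(−0.04190 × 52.7)
  = 3.456 × 0.1099 = 0.3798 mg/L
(0.3798 mg/L = 0.3798 µg/mL)

0.380 µg/mL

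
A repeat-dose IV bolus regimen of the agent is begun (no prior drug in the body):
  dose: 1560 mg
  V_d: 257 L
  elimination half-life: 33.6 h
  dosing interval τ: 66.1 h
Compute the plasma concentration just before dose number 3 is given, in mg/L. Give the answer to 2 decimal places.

C₀ per dose = Dose / Vd = 1560 / 257 = 6.070 mg/L
k = ln2 / t½ = 0.693147 / 33.6 = 0.02063 h⁻¹
Fraction remaining after one interval: r = e^(−kτ) = e^(−0.02063 × 66.1) = 0.2557
Before dose 3, 2 doses have been given (aged 1τ, 2τ).
C_trough = C₀ × (r + r²) = 6.070 × (0.2557 + 0.06538) = 1.949 mg/L

1.95 mg/L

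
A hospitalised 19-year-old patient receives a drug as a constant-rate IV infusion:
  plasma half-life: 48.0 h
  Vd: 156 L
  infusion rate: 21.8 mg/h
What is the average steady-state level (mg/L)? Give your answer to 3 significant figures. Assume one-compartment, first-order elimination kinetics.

k = ln2 / t½ = 0.693147 / 48.0 = 0.01444 h⁻¹
CL = k × Vd = 0.01444 × 156 = 2.253 L/h
At steady state Css = R₀ / CL = 21.8 / 2.253 = 9.676 mg/L

9.68 mg/L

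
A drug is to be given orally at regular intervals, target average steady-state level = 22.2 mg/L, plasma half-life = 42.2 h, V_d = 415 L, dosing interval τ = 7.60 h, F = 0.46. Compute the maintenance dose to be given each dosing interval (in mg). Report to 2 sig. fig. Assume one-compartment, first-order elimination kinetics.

2500 mg

k = ln2 / t½ = 0.693147 / 42.2 = 0.01643 h⁻¹
CL = k × Vd = 0.01643 × 415 = 6.818 L/h
At steady state, F × (Dose/τ) = Css × CL.
Dose = Css × CL × τ / F = 22.2 × 6.818 × 7.60 / 0.46 = 2501 mg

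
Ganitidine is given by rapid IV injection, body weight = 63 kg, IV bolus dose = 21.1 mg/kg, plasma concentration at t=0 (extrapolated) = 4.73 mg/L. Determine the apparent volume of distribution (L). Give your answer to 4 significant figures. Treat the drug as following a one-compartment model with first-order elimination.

Dose = 21.1 × 63 = 1329 mg
Vd = Dose / C₀ = 1329 / 4.73 = 281.0 L

281.0 L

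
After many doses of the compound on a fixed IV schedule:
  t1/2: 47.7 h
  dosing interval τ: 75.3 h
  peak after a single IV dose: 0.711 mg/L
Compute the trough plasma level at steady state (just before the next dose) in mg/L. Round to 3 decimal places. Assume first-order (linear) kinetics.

0.358 mg/L

k = ln2 / t½ = 0.693147 / 47.7 = 0.01453 h⁻¹
e^(−kτ) = e^(−0.01453 × 75.3) = 0.3348
Accumulation ratio R = 1 / (1 − e^(−kτ)) = 1 / (1 − 0.3348) = 1.503
Steady-state trough = C₀ × R × e^(−kτ) = 0.711 × 1.503 × 0.3348 = 0.3578 mg/L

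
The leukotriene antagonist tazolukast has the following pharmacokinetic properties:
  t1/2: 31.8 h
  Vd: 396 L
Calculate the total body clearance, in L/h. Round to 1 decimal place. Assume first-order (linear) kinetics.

8.6 L/h

k = ln2 / t½ = 0.693147 / 31.8 = 0.02180 h⁻¹
CL = k × Vd = 0.02180 × 396 = 8.633 L/h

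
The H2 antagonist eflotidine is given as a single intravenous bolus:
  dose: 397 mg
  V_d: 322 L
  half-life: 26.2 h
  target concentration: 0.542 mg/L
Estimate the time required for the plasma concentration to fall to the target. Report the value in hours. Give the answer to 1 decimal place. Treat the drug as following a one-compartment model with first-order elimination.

31.1 h

C₀ = Dose / Vd = 397.0 / 322 = 1.233 mg/L
k = ln2 / t½ = 0.693147 / 26.2 = 0.02646 h⁻¹
t = ln(C₀ / C) / k = ln(1.233 / 0.542) / 0.02646
  = ln(2.275) / 0.02646 = 0.8220 / 0.02646 = 31.07 h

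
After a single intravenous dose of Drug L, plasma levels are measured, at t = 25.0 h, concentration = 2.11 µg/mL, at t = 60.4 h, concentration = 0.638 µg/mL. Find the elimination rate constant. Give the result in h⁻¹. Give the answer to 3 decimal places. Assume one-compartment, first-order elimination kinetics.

0.034 h⁻¹

k = ln(C₁/C₂) / (t₂ − t₁) = ln(2.11/0.638) / (60.4 − 25.0)
  = 1.196 / 35.40 = 0.03379 h⁻¹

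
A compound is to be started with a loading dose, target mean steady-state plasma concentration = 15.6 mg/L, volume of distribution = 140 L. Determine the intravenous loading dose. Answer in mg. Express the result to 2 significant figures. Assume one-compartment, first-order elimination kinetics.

2200 mg

LD = Css × Vd = 15.6 × 140 = 2184 mg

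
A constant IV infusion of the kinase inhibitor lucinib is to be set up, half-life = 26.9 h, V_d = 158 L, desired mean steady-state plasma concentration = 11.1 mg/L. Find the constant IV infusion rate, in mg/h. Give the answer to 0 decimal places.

k = ln2 / t½ = 0.693147 / 26.9 = 0.02577 h⁻¹
CL = k × Vd = 0.02577 × 158 = 4.072 L/h
At steady state, infusion rate R₀ = Css × CL = 11.1 × 4.072 = 45.20 mg/h

45 mg/h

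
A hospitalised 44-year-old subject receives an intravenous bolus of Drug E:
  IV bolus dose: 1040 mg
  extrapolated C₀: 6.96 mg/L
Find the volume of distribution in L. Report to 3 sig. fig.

Vd = Dose / C₀ = 1040 / 6.96 = 149.4 L

149 L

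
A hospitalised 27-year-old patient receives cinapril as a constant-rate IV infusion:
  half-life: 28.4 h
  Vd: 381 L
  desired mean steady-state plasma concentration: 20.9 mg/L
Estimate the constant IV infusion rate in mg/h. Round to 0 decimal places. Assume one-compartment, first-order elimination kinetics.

194 mg/h

k = ln2 / t½ = 0.693147 / 28.4 = 0.02441 h⁻¹
CL = k × Vd = 0.02441 × 381 = 9.300 L/h
At steady state, infusion rate R₀ = Css × CL = 20.9 × 9.300 = 194.4 mg/h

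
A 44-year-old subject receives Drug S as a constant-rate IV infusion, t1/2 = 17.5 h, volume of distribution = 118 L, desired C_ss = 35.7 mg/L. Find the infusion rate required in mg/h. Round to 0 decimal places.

k = ln2 / t½ = 0.693147 / 17.5 = 0.03961 h⁻¹
CL = k × Vd = 0.03961 × 118 = 4.674 L/h
At steady state, infusion rate R₀ = Css × CL = 35.7 × 4.674 = 166.9 mg/h

167 mg/h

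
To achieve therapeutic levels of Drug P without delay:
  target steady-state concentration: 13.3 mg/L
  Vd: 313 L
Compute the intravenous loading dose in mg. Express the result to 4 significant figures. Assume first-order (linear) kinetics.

LD = Css × Vd = 13.3 × 313 = 4163 mg

4163 mg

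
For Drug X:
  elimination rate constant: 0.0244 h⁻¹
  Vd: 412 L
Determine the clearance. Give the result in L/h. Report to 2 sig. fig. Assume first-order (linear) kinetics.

10 L/h

CL = k × Vd = 0.0244 × 412 = 10.05 L/h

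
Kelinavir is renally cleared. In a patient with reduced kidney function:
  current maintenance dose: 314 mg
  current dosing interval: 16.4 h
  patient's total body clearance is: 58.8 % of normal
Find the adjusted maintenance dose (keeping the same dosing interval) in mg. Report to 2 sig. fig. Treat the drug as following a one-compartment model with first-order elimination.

180 mg

To keep the same average steady-state level, dosing rate must scale with clearance.
CL ratio = 58.8 / 100 = 0.5880
New dose (same interval) = 314 × 0.5880 = 184.6 mg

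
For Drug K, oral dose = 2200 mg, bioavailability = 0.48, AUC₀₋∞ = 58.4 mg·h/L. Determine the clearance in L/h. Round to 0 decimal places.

CL = F·Dose / AUC = 0.48 × 2200 / 58.4 = 18.08 L/h

18 L/h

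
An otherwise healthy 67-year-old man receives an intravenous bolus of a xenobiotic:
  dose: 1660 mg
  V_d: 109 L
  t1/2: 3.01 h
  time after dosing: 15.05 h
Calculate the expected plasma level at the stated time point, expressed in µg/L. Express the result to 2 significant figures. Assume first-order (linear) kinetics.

C₀ = Dose / Vd = 1660 / 109 = 15.23 mg/L
k = ln2 / t½ = 0.693147 / 3.01 = 0.2303 h⁻¹
t / t½ = 15.05 / 3.01 = 5 half-lives
C = C₀ × (1/2)^5 = 15.23 × 0.03125 = 0.4759 mg/L
Convert: 0.4759 mg/L × 1000 = 475.9 µg/L

480 µg/L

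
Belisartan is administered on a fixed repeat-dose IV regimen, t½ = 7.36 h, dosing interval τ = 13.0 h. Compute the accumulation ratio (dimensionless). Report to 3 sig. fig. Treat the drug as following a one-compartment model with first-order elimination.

k = ln2 / t½ = 0.693147 / 7.36 = 0.09418 h⁻¹
e^(−kτ) = e^(−0.09418 × 13.0) = 0.2940
Accumulation ratio R = 1 / (1 − e^(−kτ)) = 1 / (1 − 0.2940) = 1.416

1.42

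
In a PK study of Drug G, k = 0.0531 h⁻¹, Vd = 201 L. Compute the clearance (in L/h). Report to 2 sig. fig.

CL = k × Vd = 0.0531 × 201 = 10.67 L/h

11 L/h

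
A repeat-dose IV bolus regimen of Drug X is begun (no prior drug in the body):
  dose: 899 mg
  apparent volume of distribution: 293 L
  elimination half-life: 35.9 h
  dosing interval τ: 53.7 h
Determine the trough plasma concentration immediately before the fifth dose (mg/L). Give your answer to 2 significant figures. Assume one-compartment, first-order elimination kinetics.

C₀ per dose = Dose / Vd = 899 / 293 = 3.068 mg/L
k = ln2 / t½ = 0.693147 / 35.9 = 0.01931 h⁻¹
Fraction remaining after one interval: r = e^(−kτ) = e^(−0.01931 × 53.7) = 0.3545
Before dose 5, 4 doses have been given (aged 1τ, 2τ, 3τ, 4τ).
C_trough = C₀ × (r + r² + … + r^4) = C₀ × r(1−r^4)/(1−r)
        = 3.068 × 0.3545 × (1 − 0.01579) / (1 − 0.3545) = 1.658 mg/L

1.7 mg/L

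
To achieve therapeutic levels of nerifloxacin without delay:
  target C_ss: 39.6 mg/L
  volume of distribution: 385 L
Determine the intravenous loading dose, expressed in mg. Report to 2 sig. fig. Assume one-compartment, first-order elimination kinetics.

LD = Css × Vd = 39.6 × 385 = 15250 mg

15000 mg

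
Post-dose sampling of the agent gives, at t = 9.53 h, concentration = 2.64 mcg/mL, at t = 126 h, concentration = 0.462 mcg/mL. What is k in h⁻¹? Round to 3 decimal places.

0.015 h⁻¹

k = ln(C₁/C₂) / (t₂ − t₁) = ln(2.64/0.462) / (126 − 9.53)
  = 1.743 / 116.5 = 0.01496 h⁻¹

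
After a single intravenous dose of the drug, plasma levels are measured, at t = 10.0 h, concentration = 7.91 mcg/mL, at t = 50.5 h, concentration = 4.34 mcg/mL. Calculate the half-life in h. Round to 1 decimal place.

k = ln(C₁/C₂) / (t₂ − t₁) = ln(7.91/4.34) / (50.5 − 10.0)
  = 0.6003 / 40.50 = 0.01482 h⁻¹
t½ = ln2 / k = 0.693147 / 0.01482 = 46.77 h

46.8 h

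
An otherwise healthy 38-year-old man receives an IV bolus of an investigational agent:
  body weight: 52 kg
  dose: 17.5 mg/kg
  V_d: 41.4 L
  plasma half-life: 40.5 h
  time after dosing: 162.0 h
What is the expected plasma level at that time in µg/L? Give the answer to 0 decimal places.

Total dose = 17.5 × 52 = 910.0 mg
C₀ = Dose / Vd = 910.0 / 41.4 = 21.98 mg/L
k = ln2 / t½ = 0.693147 / 40.5 = 0.01711 h⁻¹
t / t½ = 162.0 / 40.5 = 4 half-lives
C = C₀ × (1/2)^4 = 21.98 × 0.06250 = 1.374 mg/L
Convert: 1.374 mg/L × 1000 = 1374 µg/L

1374 µg/L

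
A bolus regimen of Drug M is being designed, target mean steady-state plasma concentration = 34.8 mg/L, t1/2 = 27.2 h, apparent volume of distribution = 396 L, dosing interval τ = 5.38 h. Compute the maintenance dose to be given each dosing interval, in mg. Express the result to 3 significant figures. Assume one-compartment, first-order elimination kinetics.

1890 mg

k = ln2 / t½ = 0.693147 / 27.2 = 0.02548 h⁻¹
CL = k × Vd = 0.02548 × 396 = 10.09 L/h
At steady state, Dose/τ = Css × CL.
Dose = Css × CL × τ = 34.8 × 10.09 × 5.38 = 1889 mg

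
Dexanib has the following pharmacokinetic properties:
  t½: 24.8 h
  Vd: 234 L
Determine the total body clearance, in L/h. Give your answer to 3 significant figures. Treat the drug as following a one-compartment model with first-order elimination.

6.54 L/h

k = ln2 / t½ = 0.693147 / 24.8 = 0.02795 h⁻¹
CL = k × Vd = 0.02795 × 234 = 6.540 L/h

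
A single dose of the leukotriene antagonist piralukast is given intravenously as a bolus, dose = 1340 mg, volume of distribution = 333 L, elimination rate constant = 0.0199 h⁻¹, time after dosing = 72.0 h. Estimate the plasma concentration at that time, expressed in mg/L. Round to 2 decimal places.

C₀ = Dose / Vd = 1340 / 333 = 4.024 mg/L
C = C₀ · e^(−k·t) = 4.024 × e^(−0.01990 × 72.0)
  = 4.024 × 0.2386 = 0.9601 mg/L

0.96 mg/L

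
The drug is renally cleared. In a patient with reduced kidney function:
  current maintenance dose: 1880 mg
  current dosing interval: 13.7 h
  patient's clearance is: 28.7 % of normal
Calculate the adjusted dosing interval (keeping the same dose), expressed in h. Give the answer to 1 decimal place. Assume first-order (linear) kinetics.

To keep the same average steady-state level, dosing rate must scale with clearance.
CL ratio = 28.7 / 100 = 0.2870
New interval (same dose) = 13.7 / 0.2870 = 47.74 h

47.7 h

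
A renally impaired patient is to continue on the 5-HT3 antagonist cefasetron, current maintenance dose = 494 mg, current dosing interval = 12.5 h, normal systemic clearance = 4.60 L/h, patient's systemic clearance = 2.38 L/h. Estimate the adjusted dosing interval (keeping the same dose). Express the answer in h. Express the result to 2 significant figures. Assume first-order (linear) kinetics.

24 h

To keep the same average steady-state level, dosing rate must scale with clearance.
CL ratio = 2.38 / 4.60 = 0.5174
New interval (same dose) = 12.5 / 0.5174 = 24.16 h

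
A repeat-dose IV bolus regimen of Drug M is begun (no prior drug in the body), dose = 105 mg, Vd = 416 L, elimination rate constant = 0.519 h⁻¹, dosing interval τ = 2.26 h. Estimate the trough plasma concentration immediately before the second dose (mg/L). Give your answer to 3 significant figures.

0.0781 mg/L

C₀ per dose = Dose / Vd = 105 / 416 = 0.2524 mg/L
Fraction remaining after one interval: r = e^(−kτ) = e^(−0.5190 × 2.26) = 0.3095
Before dose 2, 1 dose has been given (aged 1τ).
C_trough = C₀ × r = 0.2524 × 0.3095 = 0.07812 mg/L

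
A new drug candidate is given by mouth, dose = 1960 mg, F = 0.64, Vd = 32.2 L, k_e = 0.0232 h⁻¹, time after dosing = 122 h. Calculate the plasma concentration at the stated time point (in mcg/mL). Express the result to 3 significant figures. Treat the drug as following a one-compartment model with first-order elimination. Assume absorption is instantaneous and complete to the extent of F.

2.30 mcg/mL

Amount reaching circulation = F × Dose = 0.64 × 1960 = 1254 mg
C₀ = F·Dose / Vd = 1254 / 32.2 = 38.94 mg/L
C = C₀ · e^(−k·t) = 38.94 × e^(−0.02320 × 122)
  = 38.94 × 0.05899 = 2.297 mg/L
(2.297 mg/L = 2.297 mcg/mL)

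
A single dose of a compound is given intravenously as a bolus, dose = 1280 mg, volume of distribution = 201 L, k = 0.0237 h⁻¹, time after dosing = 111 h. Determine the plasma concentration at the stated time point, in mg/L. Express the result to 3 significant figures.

C₀ = Dose / Vd = 1280 / 201 = 6.368 mg/L
C = C₀ · e^(−k·t) = 6.368 × e^(−0.02370 × 111)
  = 6.368 × 0.07203 = 0.4587 mg/L

0.459 mg/L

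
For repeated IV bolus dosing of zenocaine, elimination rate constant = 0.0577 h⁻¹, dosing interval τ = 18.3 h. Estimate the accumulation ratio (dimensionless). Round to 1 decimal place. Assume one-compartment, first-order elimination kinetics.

1.5

e^(−kτ) = e^(−0.05770 × 18.3) = 0.3479
Accumulation ratio R = 1 / (1 − e^(−kτ)) = 1 / (1 − 0.3479) = 1.534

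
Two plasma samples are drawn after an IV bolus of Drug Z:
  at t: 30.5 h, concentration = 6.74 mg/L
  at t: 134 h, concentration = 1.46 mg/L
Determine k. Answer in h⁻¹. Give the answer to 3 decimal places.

k = ln(C₁/C₂) / (t₂ − t₁) = ln(6.74/1.46) / (134 − 30.5)
  = 1.530 / 103.5 = 0.01478 h⁻¹

0.015 h⁻¹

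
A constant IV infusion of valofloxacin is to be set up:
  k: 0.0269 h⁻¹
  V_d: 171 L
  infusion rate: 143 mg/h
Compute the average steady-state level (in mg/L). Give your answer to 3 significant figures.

31.1 mg/L

CL = k × Vd = 0.02690 × 171 = 4.600 L/h
At steady state Css = R₀ / CL = 143 / 4.600 = 31.09 mg/L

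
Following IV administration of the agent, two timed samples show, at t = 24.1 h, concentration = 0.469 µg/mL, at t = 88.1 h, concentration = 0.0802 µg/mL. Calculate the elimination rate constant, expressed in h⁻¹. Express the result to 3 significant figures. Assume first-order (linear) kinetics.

k = ln(C₁/C₂) / (t₂ − t₁) = ln(0.469/0.0802) / (88.1 − 24.1)
  = 1.766 / 64.00 = 0.02759 h⁻¹

0.0276 h⁻¹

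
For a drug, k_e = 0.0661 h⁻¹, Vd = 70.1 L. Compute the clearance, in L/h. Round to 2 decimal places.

CL = k × Vd = 0.0661 × 70.1 = 4.634 L/h

4.63 L/h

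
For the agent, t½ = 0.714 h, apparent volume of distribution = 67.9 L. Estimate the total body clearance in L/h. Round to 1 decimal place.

65.9 L/h

k = ln2 / t½ = 0.693147 / 0.714 = 0.9708 h⁻¹
CL = k × Vd = 0.9708 × 67.9 = 65.92 L/h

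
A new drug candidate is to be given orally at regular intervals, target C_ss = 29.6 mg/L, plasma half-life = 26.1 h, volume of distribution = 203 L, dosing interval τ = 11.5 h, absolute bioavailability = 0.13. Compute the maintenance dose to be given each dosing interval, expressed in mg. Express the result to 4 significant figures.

k = ln2 / t½ = 0.693147 / 26.1 = 0.02656 h⁻¹
CL = k × Vd = 0.02656 × 203 = 5.392 L/h
At steady state, F × (Dose/τ) = Css × CL.
Dose = Css × CL × τ / F = 29.6 × 5.392 × 11.5 / 0.13 = 14120 mg

14120 mg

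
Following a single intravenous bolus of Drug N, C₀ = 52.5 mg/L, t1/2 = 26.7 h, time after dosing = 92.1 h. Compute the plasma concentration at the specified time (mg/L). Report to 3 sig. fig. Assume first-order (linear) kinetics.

4.81 mg/L

k = ln2 / t½ = 0.693147 / 26.7 = 0.02596 h⁻¹
C = C₀ · e^(−k·t) = 52.50 × e^(−0.02596 × 92.1)
  = 52.50 × 0.09155 = 4.806 mg/L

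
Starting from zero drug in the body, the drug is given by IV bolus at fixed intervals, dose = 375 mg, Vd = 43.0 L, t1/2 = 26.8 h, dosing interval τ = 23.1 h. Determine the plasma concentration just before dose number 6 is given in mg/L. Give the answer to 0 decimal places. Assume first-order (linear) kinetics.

C₀ per dose = Dose / Vd = 375 / 43.0 = 8.721 mg/L
k = ln2 / t½ = 0.693147 / 26.8 = 0.02586 h⁻¹
Fraction remaining after one interval: r = e^(−kτ) = e^(−0.02586 × 23.1) = 0.5503
Before dose 6, 5 doses have been given (aged 1τ, 2τ, 3τ, 4τ, 5τ).
C_trough = C₀ × (r + r² + … + r^5) = C₀ × r(1−r^5)/(1−r)
        = 8.721 × 0.5503 × (1 − 0.05047) / (1 − 0.5503) = 10.13 mg/L

10 mg/L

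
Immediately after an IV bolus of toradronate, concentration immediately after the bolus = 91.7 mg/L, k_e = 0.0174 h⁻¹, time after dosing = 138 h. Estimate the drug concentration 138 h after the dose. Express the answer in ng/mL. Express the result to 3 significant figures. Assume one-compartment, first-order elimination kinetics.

C = C₀ · e^(−k·t) = 91.70 × e^(−0.01740 × 138)
  = 91.70 × 0.09061 = 8.309 mg/L
Convert: 8.309 mg/L × 1000 = 8309 ng/mL

8310 ng/mL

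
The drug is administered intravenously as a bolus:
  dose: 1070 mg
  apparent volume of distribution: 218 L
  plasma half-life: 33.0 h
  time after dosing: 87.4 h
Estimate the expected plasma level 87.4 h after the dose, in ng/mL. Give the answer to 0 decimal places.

C₀ = Dose / Vd = 1070 / 218 = 4.908 mg/L
k = ln2 / t½ = 0.693147 / 33.0 = 0.02100 h⁻¹
C = C₀ · e^(−k·t) = 4.908 × e^(−0.02100 × 87.4)
  = 4.908 × 0.1595 = 0.7828 mg/L
Convert: 0.7828 mg/L × 1000 = 782.8 ng/mL

783 ng/mL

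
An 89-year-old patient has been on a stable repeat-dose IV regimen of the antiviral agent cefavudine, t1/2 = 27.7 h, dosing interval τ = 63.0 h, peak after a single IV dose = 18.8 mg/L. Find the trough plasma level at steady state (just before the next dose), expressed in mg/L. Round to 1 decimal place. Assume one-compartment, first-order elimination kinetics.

k = ln2 / t½ = 0.693147 / 27.7 = 0.02502 h⁻¹
e^(−kτ) = e^(−0.02502 × 63.0) = 0.2067
Accumulation ratio R = 1 / (1 − e^(−kτ)) = 1 / (1 − 0.2067) = 1.261
Steady-state trough = C₀ × R × e^(−kτ) = 18.8 × 1.261 × 0.2067 = 4.900 mg/L

4.9 mg/L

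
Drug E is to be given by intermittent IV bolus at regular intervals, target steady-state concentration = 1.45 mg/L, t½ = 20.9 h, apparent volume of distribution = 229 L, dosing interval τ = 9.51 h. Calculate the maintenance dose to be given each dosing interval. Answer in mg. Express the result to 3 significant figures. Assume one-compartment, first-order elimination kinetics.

105 mg

k = ln2 / t½ = 0.693147 / 20.9 = 0.03316 h⁻¹
CL = k × Vd = 0.03316 × 229 = 7.594 L/h
At steady state, Dose/τ = Css × CL.
Dose = Css × CL × τ = 1.45 × 7.594 × 9.51 = 104.7 mg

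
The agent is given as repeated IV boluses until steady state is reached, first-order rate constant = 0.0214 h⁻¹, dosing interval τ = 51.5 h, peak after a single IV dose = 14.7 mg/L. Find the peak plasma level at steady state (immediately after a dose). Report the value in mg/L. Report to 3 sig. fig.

e^(−kτ) = e^(−0.02140 × 51.5) = 0.3322
Accumulation ratio R = 1 / (1 − e^(−kτ)) = 1 / (1 − 0.3322) = 1.497
Steady-state peak = C₀ × R = 14.7 × 1.497 = 22.01 mg/L

22.0 mg/L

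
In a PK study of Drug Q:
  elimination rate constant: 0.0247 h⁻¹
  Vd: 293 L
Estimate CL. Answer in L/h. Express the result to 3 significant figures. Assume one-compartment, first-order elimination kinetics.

7.24 L/h

CL = k × Vd = 0.0247 × 293 = 7.237 L/h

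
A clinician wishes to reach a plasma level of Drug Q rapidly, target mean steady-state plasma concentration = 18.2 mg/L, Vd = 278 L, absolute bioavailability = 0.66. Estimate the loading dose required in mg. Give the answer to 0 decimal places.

LD = Css × Vd / F = 18.2 × 278 / 0.66 = 7666 mg

7666 mg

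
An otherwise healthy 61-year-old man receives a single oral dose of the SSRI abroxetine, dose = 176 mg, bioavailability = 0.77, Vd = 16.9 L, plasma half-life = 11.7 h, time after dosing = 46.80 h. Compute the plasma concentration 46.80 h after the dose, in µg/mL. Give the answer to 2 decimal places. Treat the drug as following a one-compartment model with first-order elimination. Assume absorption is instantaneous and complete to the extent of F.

0.50 µg/mL

Amount reaching circulation = F × Dose = 0.77 × 176.0 = 135.5 mg
C₀ = F·Dose / Vd = 135.5 / 16.9 = 8.018 mg/L
k = ln2 / t½ = 0.693147 / 11.7 = 0.05924 h⁻¹
t / t½ = 46.80 / 11.7 = 4 half-lives
C = C₀ × (1/2)^4 = 8.018 × 0.06250 = 0.5011 mg/L
(0.5011 mg/L = 0.5011 µg/mL)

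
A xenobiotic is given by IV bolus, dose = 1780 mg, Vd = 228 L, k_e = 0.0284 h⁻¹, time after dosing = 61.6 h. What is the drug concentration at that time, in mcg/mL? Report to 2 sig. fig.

C₀ = Dose / Vd = 1780 / 228 = 7.807 mg/L
C = C₀ · e^(−k·t) = 7.807 × e^(−0.02840 × 61.6)
  = 7.807 × 0.1739 = 1.358 mg/L
(1.358 mg/L = 1.358 mcg/mL)

1.4 mcg/mL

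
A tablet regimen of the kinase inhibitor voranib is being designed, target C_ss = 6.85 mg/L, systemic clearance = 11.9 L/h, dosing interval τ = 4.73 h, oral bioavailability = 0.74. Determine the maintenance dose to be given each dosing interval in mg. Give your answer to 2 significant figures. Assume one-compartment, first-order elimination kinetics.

At steady state, F × (Dose/τ) = Css × CL.
Dose = Css × CL × τ / F = 6.85 × 11.90 × 4.73 / 0.74 = 521.0 mg

520 mg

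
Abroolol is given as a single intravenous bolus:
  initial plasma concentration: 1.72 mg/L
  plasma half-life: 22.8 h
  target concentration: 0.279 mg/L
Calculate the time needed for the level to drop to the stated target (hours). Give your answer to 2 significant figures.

60 h

k = ln2 / t½ = 0.693147 / 22.8 = 0.03040 h⁻¹
t = ln(C₀ / C) / k = ln(1.720 / 0.279) / 0.03040
  = ln(6.165) / 0.03040 = 1.819 / 0.03040 = 59.84 h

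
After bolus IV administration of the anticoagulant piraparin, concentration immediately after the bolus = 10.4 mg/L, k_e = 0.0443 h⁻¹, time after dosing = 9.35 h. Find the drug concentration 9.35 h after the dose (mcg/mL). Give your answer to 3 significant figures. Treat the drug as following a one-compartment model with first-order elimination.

C = C₀ · e^(−k·t) = 10.40 × e^(−0.04430 × 9.35)
  = 10.40 × 0.6609 = 6.873 mg/L
(6.873 mg/L = 6.873 mcg/mL)

6.87 mcg/mL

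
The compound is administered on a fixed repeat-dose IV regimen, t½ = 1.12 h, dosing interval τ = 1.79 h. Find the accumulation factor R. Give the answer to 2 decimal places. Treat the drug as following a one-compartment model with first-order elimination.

k = ln2 / t½ = 0.693147 / 1.12 = 0.6189 h⁻¹
e^(−kτ) = e^(−0.6189 × 1.79) = 0.3303
Accumulation ratio R = 1 / (1 − e^(−kτ)) = 1 / (1 − 0.3303) = 1.493

1.49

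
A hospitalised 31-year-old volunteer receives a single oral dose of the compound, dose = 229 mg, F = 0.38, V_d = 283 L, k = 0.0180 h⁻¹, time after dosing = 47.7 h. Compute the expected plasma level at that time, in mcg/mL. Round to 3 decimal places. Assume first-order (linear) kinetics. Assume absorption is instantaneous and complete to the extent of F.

0.130 mcg/mL

Amount reaching circulation = F × Dose = 0.38 × 229.0 = 87.02 mg
C₀ = F·Dose / Vd = 87.02 / 283 = 0.3075 mg/L
C = C₀ · e^(−k·t) = 0.3075 × e^(−0.01800 × 47.7)
  = 0.3075 × 0.4238 = 0.1303 mg/L
(0.1303 mg/L = 0.1303 mcg/mL)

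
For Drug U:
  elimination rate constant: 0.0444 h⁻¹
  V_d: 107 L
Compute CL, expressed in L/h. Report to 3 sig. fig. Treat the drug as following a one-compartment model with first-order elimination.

4.75 L/h

CL = k × Vd = 0.0444 × 107 = 4.751 L/h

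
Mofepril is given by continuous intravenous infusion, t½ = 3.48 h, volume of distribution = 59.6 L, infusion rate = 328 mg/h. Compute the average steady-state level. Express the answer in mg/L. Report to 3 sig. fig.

k = ln2 / t½ = 0.693147 / 3.48 = 0.1992 h⁻¹
CL = k × Vd = 0.1992 × 59.6 = 11.87 L/h
At steady state Css = R₀ / CL = 328 / 11.87 = 27.63 mg/L

27.6 mg/L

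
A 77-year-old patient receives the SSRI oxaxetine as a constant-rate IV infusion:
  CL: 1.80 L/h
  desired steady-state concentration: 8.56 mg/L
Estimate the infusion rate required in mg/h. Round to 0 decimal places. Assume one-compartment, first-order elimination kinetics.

15 mg/h

At steady state, infusion rate R₀ = Css × CL = 8.56 × 1.800 = 15.41 mg/h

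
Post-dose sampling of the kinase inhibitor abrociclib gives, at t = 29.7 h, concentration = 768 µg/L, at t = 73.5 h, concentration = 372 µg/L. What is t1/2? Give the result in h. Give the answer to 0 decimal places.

42 h

k = ln(C₁/C₂) / (t₂ − t₁) = ln(768/372) / (73.5 − 29.7)
  = 0.7249 / 43.80 = 0.01655 h⁻¹
t½ = ln2 / k = 0.693147 / 0.01655 = 41.88 h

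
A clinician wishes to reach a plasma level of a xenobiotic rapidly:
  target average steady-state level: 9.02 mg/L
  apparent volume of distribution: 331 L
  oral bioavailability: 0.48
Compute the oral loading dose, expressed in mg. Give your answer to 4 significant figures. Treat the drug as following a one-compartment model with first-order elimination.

6220 mg

LD = Css × Vd / F = 9.02 × 331 / 0.48 = 6220 mg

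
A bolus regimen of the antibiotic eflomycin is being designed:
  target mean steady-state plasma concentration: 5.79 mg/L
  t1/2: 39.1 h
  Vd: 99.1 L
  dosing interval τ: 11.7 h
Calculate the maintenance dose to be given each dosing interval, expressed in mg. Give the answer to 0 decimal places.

119 mg

k = ln2 / t½ = 0.693147 / 39.1 = 0.01773 h⁻¹
CL = k × Vd = 0.01773 × 99.1 = 1.757 L/h
At steady state, Dose/τ = Css × CL.
Dose = Css × CL × τ = 5.79 × 1.757 × 11.7 = 119.0 mg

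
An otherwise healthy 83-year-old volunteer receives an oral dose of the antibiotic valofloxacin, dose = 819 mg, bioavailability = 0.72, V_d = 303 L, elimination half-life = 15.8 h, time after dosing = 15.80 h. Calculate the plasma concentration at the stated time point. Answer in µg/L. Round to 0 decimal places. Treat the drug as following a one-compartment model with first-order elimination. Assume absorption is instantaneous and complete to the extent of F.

973 µg/L

Amount reaching circulation = F × Dose = 0.72 × 819.0 = 589.7 mg
C₀ = F·Dose / Vd = 589.7 / 303 = 1.946 mg/L
k = ln2 / t½ = 0.693147 / 15.8 = 0.04387 h⁻¹
t / t½ = 15.80 / 15.8 = 1 half-lives
C = C₀ × (1/2)^1 = 1.946 × 0.5000 = 0.9730 mg/L
Convert: 0.9730 mg/L × 1000 = 973.0 µg/L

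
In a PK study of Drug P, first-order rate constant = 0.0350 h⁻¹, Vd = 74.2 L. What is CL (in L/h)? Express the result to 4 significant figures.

CL = k × Vd = 0.0350 × 74.2 = 2.597 L/h

2.597 L/h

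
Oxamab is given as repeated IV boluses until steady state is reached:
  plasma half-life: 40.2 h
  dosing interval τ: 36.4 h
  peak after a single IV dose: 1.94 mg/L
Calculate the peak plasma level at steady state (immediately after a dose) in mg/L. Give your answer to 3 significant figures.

4.16 mg/L

k = ln2 / t½ = 0.693147 / 40.2 = 0.01724 h⁻¹
e^(−kτ) = e^(−0.01724 × 36.4) = 0.5339
Accumulation ratio R = 1 / (1 − e^(−kτ)) = 1 / (1 − 0.5339) = 2.145
Steady-state peak = C₀ × R = 1.94 × 2.145 = 4.161 mg/L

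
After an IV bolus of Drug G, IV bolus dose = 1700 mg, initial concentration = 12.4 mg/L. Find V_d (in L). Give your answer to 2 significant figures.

Vd = Dose / C₀ = 1700 / 12.4 = 137.1 L

140 L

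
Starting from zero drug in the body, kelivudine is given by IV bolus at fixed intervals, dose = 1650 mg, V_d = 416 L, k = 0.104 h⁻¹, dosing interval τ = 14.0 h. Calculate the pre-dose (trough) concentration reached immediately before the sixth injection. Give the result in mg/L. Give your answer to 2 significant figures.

C₀ per dose = Dose / Vd = 1650 / 416 = 3.966 mg/L
Fraction remaining after one interval: r = e^(−kτ) = e^(−0.1040 × 14.0) = 0.2332
Before dose 6, 5 doses have been given (aged 1τ, 2τ, 3τ, 4τ, 5τ).
C_trough = C₀ × (r + r² + … + r^5) = C₀ × r(1−r^5)/(1−r)
        = 3.966 × 0.2332 × (1 − 0.0006897) / (1 − 0.2332) = 1.205 mg/L

1.2 mg/L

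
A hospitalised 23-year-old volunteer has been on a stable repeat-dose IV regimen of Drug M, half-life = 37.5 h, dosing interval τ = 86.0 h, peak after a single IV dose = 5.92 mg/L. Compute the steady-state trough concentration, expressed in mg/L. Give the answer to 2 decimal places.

k = ln2 / t½ = 0.693147 / 37.5 = 0.01848 h⁻¹
e^(−kτ) = e^(−0.01848 × 86.0) = 0.2041
Accumulation ratio R = 1 / (1 − e^(−kτ)) = 1 / (1 − 0.2041) = 1.256
Steady-state trough = C₀ × R × e^(−kτ) = 5.92 × 1.256 × 0.2041 = 1.518 mg/L

1.52 mg/L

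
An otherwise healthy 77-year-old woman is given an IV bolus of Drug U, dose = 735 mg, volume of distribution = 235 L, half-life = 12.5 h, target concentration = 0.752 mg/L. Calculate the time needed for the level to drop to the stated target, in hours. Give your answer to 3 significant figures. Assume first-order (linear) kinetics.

25.7 h

C₀ = Dose / Vd = 735.0 / 235 = 3.128 mg/L
k = ln2 / t½ = 0.693147 / 12.5 = 0.05545 h⁻¹
t = ln(C₀ / C) / k = ln(3.128 / 0.752) / 0.05545
  = ln(4.160) / 0.05545 = 1.426 / 0.05545 = 25.72 h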